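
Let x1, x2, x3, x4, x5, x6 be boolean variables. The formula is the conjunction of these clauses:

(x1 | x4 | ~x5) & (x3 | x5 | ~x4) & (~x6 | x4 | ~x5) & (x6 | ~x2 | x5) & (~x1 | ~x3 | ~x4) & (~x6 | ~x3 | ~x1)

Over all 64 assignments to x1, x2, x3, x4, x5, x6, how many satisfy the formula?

Case analysis on x4 and x5:
  x4=1, x5=1: x2, x6 free; 3 ways for (x1,x3) × 2^2 = 12.
  x4=1, x5=0: remaining (x1,x2,x3,x6) ∈ {(0,0,1,0); (0,0,1,1); (0,1,1,1)} — 3.
  x4=0, x5=1: remaining (x1,x2,x3,x6) ∈ {(1,0,0,0); (1,0,1,0); (1,1,0,0); (1,1,1,0)} — 4.
  x4=0, x5=0: 10 of the 16 assignments to (x1,x2,x3,x6) work.
Total: 12 + 3 + 4 + 10 = 29.

29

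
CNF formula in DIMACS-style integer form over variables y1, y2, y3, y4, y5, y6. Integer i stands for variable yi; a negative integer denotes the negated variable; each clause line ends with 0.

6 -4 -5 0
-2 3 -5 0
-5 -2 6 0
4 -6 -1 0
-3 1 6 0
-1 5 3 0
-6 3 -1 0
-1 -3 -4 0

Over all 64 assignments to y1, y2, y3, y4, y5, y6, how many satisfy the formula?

Split on y1, then y3.
  y1=T, y3=T: remaining (y2,y4,y5,y6) ∈ {(F,F,F,F); (F,F,T,F); (T,F,F,F)} — 3.
  y1=T, y3=F: remaining (y2,y4,y5,y6) ∈ {(F,F,T,F)} — 1.
  y1=F, y3=T: forces y6=T; y2, y4, y5 free → 2^3 = 8.
  y1=F, y3=F: 11 of the 16 assignments to (y2,y4,y5,y6) work.
Total: 3 + 1 + 8 + 11 = 23.

23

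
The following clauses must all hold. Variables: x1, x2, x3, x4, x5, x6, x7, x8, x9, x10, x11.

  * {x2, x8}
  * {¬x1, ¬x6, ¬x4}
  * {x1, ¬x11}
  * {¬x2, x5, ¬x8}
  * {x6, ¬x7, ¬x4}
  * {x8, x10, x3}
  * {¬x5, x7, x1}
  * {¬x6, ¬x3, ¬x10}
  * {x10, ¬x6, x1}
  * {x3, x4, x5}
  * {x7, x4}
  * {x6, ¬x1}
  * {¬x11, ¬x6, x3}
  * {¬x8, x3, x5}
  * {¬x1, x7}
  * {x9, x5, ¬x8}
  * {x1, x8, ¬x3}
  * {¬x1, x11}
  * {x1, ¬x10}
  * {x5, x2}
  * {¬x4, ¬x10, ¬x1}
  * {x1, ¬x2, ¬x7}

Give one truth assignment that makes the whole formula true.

x1=F  x2=F  x3=F  x4=F  x5=T  x6=F  x7=T  x8=T  x9=F  x10=F  x11=F

Try x1 = False.
  then x11 is forced to False.
  then x10 is forced to False.
  then x6 is forced to False.
Try x2 = False.
  then x8 is forced to True.
  then x5 is forced to True.
  then x7 is forced to True.
  then x4 is forced to False.
x3, x9 are now unconstrained; take x3 = False, x9 = False.
Every clause has at least one true literal under this assignment.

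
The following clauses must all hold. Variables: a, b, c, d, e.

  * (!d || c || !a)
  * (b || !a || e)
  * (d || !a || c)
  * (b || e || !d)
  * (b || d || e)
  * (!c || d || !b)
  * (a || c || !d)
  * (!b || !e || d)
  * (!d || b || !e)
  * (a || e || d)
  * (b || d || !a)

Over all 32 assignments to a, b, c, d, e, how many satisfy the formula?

6

Satisfying assignments:
  a=0 b=0 c=0 d=0 e=1
  a=0 b=0 c=1 d=0 e=1
  a=0 b=1 c=1 d=1 e=0
  a=0 b=1 c=1 d=1 e=1
  a=1 b=1 c=1 d=1 e=0
  a=1 b=1 c=1 d=1 e=1
Count: 6.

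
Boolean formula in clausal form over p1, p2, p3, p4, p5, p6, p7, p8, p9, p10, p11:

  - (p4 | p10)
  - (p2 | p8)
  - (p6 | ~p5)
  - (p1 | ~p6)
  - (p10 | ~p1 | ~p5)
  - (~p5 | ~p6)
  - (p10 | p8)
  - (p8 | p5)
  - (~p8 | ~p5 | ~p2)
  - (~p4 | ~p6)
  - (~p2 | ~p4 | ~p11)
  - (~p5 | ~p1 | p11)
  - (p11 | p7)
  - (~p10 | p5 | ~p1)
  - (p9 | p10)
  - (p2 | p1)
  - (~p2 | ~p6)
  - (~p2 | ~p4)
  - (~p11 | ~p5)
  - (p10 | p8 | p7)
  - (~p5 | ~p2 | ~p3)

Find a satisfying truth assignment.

p1 = T  p2 = F  p3 = F  p4 = T  p5 = F  p6 = F  p7 = T  p8 = T  p9 = T  p10 = F  p11 = T

Check each clause:
  1. (p4 | p10) — p4 is true.
  2. (p8 | p2) — p8 is true.
  3. (p6 | ~p5) — ~p5 is true.
  4. (~p6 | p1) — p1 is true.
  5. (p10 | ~p1 | ~p5) — ~p5 is true.
  6. (~p6 | ~p5) — ~p6 is true.
  7. (p8 | p10) — p8 is true.
  8. (p8 | p5) — p8 is true.
  9. (~p2 | ~p5 | ~p8) — ~p5 is true.
  10. (~p4 | ~p6) — ~p6 is true.
  11. (~p11 | ~p2 | ~p4) — ~p2 is true.
  12. (~p5 | p11 | ~p1) — p11 is true.
  13. (p7 | p11) — p11 is true.
  14. (~p10 | p5 | ~p1) — ~p10 is true.
  15. (p9 | p10) — p9 is true.
  16. (p2 | p1) — p1 is true.
  17. (~p2 | ~p6) — ~p6 is true.
  18. (~p2 | ~p4) — ~p2 is true.
  19. (~p5 | ~p11) — ~p5 is true.
  20. (p10 | p8 | p7) — p8 is true.
  21. (~p2 | ~p5 | ~p3) — ~p5 is true.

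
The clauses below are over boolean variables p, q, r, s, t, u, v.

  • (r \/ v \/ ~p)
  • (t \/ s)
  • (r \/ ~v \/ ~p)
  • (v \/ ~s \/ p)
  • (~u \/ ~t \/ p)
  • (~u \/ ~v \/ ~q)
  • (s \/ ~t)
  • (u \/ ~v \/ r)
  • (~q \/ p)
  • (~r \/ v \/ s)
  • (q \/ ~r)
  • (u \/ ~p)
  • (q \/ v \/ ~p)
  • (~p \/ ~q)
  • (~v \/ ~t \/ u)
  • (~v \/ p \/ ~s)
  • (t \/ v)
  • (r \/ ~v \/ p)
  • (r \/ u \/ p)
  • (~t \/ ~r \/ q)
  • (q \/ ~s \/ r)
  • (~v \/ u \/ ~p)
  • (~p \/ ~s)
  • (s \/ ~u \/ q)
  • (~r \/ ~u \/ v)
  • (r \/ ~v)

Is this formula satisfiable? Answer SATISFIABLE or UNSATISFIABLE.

UNSATISFIABLE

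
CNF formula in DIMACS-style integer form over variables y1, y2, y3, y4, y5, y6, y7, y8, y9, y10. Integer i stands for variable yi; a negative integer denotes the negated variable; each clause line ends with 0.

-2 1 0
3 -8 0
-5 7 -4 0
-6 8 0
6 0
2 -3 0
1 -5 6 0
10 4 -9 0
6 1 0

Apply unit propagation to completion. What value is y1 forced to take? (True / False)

True

(y6) is a unit clause: y6 = True.
In (y8 || !y6), !y6 is now false; y8 must hold, so y8 = True.
(!y8 || y3) with y8 = True leaves only y3, so y3 = True.
In (!y3 || y2), !y3 is now false; y2 must hold, so y2 = True.
(y1 || !y2): since y2 = True, the clause reduces to (y1). y1 = True.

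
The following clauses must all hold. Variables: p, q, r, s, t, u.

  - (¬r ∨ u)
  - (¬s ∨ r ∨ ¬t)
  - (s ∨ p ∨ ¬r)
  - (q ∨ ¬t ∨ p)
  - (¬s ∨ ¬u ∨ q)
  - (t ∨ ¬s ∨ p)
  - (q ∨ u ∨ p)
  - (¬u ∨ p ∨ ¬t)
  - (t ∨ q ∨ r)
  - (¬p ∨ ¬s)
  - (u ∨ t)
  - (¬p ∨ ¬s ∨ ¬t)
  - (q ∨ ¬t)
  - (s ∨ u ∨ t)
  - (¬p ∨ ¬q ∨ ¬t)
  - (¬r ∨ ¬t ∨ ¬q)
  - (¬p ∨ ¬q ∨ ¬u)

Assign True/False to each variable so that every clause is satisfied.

p=False  q=True  r=False  s=False  t=False  u=True

Set p = False and propagate.
Branch on q: take q = True.
Set r = False and propagate.
The remaining clauses are satisfied by s = False, t = False, u = True.
Every clause has at least one true literal under this assignment.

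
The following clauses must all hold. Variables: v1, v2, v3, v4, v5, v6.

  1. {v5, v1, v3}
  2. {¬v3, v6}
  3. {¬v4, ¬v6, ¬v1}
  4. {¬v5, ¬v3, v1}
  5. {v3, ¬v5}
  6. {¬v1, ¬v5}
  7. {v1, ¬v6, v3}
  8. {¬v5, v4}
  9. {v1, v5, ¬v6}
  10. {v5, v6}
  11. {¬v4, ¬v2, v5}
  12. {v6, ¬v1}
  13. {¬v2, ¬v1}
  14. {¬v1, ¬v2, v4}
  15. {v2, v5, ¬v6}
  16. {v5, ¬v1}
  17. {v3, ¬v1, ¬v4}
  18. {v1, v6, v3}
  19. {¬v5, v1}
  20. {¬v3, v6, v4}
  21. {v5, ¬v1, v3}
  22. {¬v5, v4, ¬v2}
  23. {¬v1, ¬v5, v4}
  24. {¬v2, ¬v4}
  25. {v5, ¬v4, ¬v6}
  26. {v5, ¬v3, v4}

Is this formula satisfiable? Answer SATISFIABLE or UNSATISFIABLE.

UNSATISFIABLE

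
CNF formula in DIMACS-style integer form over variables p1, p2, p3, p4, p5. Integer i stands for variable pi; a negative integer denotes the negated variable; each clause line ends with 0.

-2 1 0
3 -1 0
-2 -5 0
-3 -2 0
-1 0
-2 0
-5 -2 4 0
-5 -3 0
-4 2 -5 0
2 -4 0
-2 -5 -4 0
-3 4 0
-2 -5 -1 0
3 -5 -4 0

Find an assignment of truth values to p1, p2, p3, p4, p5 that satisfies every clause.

p1 = F  p2 = F  p3 = F  p4 = F  p5 = F

Unit propagation: (¬p1) forces p1 = False.
Unit propagation: (¬p2) forces p2 = False.
(¬p4) is a unit clause, so p4 = False.
(¬p3) is a unit clause, so p3 = False.
p5 is now unconstrained; take p5 = False.
Every clause has at least one true literal under this assignment.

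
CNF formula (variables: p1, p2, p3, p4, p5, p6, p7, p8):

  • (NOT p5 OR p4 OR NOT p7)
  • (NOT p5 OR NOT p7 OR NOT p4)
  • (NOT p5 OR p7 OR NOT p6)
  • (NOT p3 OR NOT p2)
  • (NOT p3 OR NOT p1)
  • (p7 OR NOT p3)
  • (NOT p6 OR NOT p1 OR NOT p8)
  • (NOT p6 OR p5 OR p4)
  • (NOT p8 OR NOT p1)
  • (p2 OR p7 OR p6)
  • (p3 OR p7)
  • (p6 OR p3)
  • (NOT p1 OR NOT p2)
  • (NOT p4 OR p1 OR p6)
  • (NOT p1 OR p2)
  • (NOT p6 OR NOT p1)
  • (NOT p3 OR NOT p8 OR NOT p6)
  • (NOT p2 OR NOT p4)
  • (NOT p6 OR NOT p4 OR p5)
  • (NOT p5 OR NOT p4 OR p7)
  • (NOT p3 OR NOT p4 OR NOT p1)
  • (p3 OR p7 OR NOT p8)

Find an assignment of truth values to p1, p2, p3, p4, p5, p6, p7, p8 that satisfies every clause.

p1=F, p2=F, p3=T, p4=F, p5=F, p6=F, p7=T, p8=T

Try p1 = False.
The remaining clauses are satisfied by p2 = False, p3 = True, p4 = False, p5 = False, p6 = False, p7 = True, p8 = True.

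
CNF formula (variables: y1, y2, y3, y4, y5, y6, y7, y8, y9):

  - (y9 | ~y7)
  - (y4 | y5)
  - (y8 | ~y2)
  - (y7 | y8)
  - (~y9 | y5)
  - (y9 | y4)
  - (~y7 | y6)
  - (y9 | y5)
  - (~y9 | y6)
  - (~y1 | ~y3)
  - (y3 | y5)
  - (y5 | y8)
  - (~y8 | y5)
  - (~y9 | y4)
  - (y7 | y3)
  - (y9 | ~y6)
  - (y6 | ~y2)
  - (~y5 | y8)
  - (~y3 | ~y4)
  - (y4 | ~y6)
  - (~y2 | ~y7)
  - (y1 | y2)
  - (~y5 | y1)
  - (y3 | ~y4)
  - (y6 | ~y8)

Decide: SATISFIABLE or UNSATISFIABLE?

UNSATISFIABLE

y5 = True:
  propagation gives y8=True, y1=True, y3=False, y7=True; an empty clause results — contradiction.
y5 = False:
  propagation gives y4=True, y9=False; an empty clause results — contradiction.
Every branch closes, so no satisfying assignment exists.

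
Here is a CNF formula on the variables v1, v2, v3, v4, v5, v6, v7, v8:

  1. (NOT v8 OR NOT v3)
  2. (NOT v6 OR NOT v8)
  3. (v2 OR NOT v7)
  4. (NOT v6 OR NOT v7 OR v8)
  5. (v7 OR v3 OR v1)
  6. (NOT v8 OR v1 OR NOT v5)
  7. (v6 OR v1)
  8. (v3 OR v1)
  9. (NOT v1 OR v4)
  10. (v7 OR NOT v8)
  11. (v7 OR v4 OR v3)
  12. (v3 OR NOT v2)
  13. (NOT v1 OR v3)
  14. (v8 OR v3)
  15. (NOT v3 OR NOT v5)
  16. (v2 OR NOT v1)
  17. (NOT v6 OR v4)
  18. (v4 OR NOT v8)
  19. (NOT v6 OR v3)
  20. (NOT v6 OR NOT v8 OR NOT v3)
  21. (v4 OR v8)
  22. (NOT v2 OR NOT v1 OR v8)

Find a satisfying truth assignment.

v1 = 0, v2 = 0, v3 = 1, v4 = 1, v5 = 0, v6 = 1, v7 = 0, v8 = 0

v4 occurs only positively in the remaining clauses — set v4 = True.
Pure literal: v5 appears only negated; assign v5 = False.
Set v1 = False and propagate.
  then v6 is forced to True.
  then v8 is forced to False.
  then v7 is forced to False.
  then v3 is forced to True.
v2 is now unconstrained; take v2 = False.
Every clause has at least one true literal under this assignment.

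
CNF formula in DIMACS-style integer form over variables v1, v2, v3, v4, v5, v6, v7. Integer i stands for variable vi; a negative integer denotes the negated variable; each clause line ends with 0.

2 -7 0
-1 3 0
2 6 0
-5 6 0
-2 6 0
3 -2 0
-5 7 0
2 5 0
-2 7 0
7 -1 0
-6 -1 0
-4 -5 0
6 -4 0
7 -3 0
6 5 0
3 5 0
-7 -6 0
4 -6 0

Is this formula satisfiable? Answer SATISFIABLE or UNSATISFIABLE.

UNSATISFIABLE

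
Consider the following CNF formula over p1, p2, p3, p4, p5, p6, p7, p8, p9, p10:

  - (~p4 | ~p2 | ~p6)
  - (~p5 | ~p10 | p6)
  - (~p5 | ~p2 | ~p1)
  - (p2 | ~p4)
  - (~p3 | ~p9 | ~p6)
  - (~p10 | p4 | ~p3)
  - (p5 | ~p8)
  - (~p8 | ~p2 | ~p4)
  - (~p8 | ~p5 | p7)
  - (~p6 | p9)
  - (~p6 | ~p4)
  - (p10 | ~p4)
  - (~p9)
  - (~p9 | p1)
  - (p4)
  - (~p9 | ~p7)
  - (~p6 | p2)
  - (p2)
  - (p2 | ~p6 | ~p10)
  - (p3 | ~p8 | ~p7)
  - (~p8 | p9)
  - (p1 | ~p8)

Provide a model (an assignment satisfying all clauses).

p1=False, p2=True, p3=False, p4=True, p5=False, p6=False, p7=False, p8=False, p9=False, p10=True

Unit propagation: (~p9) forces p9 = False.
The clause (~p6) is unit: p6 must be False.
The clause (p4) is unit: p4 must be True.
(p2) is a unit clause, so p2 = True.
(~p8) is a unit clause, so p8 = False.
The clause (p10) is unit: p10 must be True.
Unit propagation: (~p5) forces p5 = False.
p1, p3, p7 are now unconstrained; take p1 = False, p3 = False, p7 = False.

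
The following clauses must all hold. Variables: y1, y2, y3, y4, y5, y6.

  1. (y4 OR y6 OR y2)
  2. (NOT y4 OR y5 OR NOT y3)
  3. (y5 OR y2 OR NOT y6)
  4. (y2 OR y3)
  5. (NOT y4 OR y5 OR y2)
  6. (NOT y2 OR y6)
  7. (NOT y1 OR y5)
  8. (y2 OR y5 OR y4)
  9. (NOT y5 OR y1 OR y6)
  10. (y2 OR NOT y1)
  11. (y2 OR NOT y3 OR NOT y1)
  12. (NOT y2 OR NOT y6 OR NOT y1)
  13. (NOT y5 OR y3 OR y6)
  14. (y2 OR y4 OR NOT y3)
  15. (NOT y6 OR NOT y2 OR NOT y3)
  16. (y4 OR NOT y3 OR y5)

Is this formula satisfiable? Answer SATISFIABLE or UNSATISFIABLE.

SATISFIABLE

Branch on y1: take y1 = False.
The remaining clauses are satisfied by y2 = False, y3 = True, y4 = True, y5 = True, y6 = True.
So y1=0, y2=0, y3=1, y4=1, y5=1, y6=1 is a satisfying assignment.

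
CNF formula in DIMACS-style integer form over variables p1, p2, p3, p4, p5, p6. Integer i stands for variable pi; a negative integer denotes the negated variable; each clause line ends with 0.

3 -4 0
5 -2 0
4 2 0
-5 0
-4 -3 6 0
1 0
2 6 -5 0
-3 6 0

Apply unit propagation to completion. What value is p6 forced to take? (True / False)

(¬p5) stands alone — p5 = False.
(p5 ∨ ¬p2): since p5 = False, the clause reduces to (¬p2). p2 = False.
From (p4 ∨ p2) and p2 = False: p4 = True.
(¬p4 ∨ p3): since p4 = True, the clause reduces to (p3). p3 = True.
From (¬p4 ∨ p6 ∨ ¬p3) and p4 = True, p3 = True: p6 = True.

True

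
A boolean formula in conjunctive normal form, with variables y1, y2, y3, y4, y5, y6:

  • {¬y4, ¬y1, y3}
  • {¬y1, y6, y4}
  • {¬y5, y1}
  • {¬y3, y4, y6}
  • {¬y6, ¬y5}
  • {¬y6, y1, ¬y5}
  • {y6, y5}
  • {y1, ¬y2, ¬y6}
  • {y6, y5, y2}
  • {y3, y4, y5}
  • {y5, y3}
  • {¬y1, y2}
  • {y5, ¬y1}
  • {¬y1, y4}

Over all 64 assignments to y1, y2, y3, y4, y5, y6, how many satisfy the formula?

3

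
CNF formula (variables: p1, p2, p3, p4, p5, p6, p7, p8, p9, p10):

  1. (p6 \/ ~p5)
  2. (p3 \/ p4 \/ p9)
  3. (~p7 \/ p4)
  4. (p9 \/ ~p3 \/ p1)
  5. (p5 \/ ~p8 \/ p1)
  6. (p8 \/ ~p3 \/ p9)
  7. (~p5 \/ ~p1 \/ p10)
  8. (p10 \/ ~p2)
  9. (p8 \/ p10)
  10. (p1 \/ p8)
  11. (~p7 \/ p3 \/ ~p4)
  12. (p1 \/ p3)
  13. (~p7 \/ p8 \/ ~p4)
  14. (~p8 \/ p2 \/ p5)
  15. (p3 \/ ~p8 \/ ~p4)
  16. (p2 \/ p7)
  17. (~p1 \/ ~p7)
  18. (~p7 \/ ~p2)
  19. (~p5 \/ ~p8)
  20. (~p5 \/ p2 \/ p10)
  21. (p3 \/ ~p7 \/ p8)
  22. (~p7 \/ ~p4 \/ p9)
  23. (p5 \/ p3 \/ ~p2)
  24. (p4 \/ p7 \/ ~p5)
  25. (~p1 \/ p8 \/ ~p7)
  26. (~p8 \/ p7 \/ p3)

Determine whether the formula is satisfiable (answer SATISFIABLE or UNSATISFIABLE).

p6 occurs only positively in the remaining clauses — set p6 = True.
Pure literal: p10 appears only positively; assign p10 = True.
Branch on p1: take p1 = True.
  then p7 is forced to False.
  then p2 is forced to True.
Set p3 = False and propagate.
  then p5 is forced to True.
  then p8 is forced to False.
  then p4 is forced to True.
p9 is now unconstrained; take p9 = False.
So p1=T, p2=T, p3=F, p4=T, p5=T, p6=T, p7=F, p8=F, p9=F, p10=T is a satisfying assignment.

SATISFIABLE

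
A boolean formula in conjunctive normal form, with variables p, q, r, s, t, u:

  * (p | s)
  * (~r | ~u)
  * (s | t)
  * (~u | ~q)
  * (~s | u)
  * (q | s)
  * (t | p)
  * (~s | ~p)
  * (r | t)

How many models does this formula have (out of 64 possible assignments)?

3

Satisfying assignments:
  p=0 q=0 r=0 s=1 t=1 u=1
  p=1 q=1 r=0 s=0 t=1 u=0
  p=1 q=1 r=1 s=0 t=1 u=0
That's 3 in total.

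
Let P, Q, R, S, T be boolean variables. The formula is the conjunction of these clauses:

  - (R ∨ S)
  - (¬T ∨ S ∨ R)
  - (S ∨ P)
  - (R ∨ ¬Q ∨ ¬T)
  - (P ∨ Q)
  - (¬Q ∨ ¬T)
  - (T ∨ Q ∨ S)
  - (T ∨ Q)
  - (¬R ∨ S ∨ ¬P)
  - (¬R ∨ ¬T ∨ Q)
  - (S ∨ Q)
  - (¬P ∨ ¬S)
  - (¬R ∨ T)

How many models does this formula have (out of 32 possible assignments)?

1

Satisfying assignments:
  P=F Q=T R=F S=T T=F
That's 1 in total.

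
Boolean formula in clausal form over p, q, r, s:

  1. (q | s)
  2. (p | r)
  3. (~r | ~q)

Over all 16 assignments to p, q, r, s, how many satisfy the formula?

5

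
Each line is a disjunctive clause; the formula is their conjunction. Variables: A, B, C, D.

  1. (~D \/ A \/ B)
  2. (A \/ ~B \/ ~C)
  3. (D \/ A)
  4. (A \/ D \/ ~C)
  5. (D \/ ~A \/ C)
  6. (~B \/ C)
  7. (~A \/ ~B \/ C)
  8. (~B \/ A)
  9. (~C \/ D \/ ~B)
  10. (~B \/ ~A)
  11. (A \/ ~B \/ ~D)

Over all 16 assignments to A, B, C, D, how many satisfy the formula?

3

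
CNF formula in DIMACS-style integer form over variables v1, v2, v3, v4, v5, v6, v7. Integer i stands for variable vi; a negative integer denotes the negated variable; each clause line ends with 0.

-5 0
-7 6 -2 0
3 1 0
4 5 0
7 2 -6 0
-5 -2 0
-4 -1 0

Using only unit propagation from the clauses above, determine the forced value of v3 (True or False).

(~v5) is a unit clause: v5 = False.
In (v5 \/ v4), v5 is now false; v4 must hold, so v4 = True.
(~v4 \/ ~v1) with v4 = True leaves only ~v1, so v1 = False.
(v1 \/ v3): since v1 = False, the clause reduces to (v3). v3 = True.

True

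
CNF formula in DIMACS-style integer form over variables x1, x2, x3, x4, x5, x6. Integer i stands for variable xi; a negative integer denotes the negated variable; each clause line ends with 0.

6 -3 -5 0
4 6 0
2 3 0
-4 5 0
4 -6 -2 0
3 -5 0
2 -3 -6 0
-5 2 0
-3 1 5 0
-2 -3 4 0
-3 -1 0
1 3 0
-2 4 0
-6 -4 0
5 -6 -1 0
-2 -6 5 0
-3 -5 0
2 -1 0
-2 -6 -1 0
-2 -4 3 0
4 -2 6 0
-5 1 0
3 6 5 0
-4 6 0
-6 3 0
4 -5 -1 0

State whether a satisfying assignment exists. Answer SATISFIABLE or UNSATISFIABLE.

x3 = True:
  propagation gives x1=False, x5=True; an empty clause results — contradiction.
x3 = False:
  propagation gives x2=True, x5=False, x4=False; an empty clause results — contradiction.
Every branch closes, so no satisfying assignment exists.

UNSATISFIABLE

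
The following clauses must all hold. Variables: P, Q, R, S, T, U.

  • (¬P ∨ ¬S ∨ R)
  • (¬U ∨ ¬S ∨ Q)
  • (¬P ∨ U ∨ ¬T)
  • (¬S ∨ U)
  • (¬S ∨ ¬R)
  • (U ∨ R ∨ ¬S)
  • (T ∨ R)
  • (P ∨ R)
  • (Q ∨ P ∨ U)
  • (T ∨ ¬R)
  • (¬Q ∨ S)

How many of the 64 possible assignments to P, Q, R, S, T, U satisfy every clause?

The models are:
  P=0 Q=0 R=1 S=0 T=1 U=1
  P=1 Q=0 R=0 S=0 T=1 U=1
  P=1 Q=0 R=1 S=0 T=1 U=1
Count: 3.

3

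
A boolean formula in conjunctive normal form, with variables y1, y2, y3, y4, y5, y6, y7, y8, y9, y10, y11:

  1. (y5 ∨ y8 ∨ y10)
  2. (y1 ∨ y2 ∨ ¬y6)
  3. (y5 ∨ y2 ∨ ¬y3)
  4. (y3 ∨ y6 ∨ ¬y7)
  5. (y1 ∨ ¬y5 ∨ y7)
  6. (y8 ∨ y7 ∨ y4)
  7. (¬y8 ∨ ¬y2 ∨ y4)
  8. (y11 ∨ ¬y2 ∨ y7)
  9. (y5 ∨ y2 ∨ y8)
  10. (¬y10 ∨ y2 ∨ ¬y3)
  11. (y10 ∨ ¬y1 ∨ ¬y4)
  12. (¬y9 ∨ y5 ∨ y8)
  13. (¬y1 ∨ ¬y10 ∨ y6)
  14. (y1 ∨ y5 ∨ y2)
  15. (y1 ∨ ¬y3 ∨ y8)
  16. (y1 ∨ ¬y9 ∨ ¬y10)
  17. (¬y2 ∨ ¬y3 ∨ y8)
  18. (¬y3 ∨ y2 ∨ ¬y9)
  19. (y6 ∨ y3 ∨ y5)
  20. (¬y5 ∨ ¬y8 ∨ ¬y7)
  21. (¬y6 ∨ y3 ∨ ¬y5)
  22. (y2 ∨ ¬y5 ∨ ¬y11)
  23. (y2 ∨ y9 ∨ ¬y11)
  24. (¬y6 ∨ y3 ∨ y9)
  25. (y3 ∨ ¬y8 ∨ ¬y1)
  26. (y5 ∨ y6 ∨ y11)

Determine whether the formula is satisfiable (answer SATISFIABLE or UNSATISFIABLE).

SATISFIABLE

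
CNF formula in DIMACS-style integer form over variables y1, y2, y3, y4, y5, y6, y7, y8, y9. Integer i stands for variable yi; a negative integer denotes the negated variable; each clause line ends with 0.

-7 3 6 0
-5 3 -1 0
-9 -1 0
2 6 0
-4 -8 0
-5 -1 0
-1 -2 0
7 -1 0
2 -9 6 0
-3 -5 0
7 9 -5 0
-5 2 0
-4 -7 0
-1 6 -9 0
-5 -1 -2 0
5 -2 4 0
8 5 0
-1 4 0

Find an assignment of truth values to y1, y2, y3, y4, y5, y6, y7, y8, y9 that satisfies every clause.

y1=0, y2=1, y3=0, y4=0, y5=1, y6=1, y7=0, y8=0, y9=1

Check each clause:
  1. {¬y7, y6, y3} — ¬y7 is true.
  2. {¬y5, ¬y1, y3} — ¬y1 is true.
  3. {¬y1, ¬y9} — ¬y1 is true.
  4. {y2, y6} — y2 is true.
  5. {¬y4, ¬y8} — ¬y8 is true.
  6. {¬y1, ¬y5} — ¬y1 is true.
  7. {¬y1, ¬y2} — ¬y1 is true.
  8. {y7, ¬y1} — ¬y1 is true.
  9. {¬y9, y6, y2} — y2 is true.
  10. {¬y3, ¬y5} — ¬y3 is true.
  11. {y9, y7, ¬y5} — y9 is true.
  12. {y2, ¬y5} — y2 is true.
  13. {¬y4, ¬y7} — ¬y7 is true.
  14. {¬y1, ¬y9, y6} — y6 is true.
  15. {¬y1, ¬y2, ¬y5} — ¬y1 is true.
  16. {y4, y5, ¬y2} — y5 is true.
  17. {y5, y8} — y5 is true.
  18. {y4, ¬y1} — ¬y1 is true.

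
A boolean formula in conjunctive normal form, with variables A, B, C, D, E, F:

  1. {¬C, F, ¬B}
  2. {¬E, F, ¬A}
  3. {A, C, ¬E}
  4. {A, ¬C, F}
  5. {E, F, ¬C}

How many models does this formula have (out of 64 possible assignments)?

36

Case analysis on C and F:
  C=T, F=T: A, B, D, E free → 2^4 = 16.
  C=T, F=F: a clause becomes empty — 0.
  C=F, F=T: B, D free; 3 ways for (A,E) × 2^2 = 12.
  C=F, F=F: forces E=F; A, B, D free → 2^3 = 8.
Total: 16 + 0 + 12 + 8 = 36.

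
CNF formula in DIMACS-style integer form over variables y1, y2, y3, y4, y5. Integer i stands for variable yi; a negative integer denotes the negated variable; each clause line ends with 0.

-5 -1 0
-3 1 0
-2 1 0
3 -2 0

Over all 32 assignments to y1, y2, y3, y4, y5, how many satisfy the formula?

Split on y1, then y2.
  y1=T, y2=T: remaining (y3,y4,y5) ∈ {(T,F,F); (T,T,F)} — 2.
  y1=T, y2=F: remaining (y3,y4,y5) ∈ {(F,F,F); (F,T,F); (T,F,F); (T,T,F)} — 4.
  y1=F, y2=T: a clause becomes empty — 0.
  y1=F, y2=F: remaining (y3,y4,y5) ∈ {(F,F,F); (F,F,T); (F,T,F); (F,T,T)} — 4.
Total: 2 + 4 + 0 + 4 = 10.

10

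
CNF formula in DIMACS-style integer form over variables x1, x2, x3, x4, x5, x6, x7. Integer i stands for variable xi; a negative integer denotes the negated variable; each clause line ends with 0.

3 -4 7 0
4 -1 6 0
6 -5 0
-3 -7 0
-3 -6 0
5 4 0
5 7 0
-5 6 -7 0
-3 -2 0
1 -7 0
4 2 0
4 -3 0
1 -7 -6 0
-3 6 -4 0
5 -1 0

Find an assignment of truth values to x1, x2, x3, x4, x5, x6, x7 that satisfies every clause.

Branch on x1: take x1 = True.
  then x5 is forced to True.
  then x6 is forced to True.
  then x3 is forced to False.
Set x2 = False and propagate.
  then x4 is forced to True.
  then x7 is forced to True.

x1 = T  x2 = F  x3 = F  x4 = T  x5 = T  x6 = T  x7 = T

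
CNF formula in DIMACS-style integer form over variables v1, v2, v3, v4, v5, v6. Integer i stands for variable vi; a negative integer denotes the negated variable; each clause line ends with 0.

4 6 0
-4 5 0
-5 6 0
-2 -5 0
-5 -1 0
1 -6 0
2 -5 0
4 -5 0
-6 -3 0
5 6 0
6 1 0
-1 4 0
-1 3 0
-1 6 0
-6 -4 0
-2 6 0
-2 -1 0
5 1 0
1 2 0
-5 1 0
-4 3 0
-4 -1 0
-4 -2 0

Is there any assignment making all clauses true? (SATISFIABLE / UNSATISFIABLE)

v1 = True:
  propagation gives v5=False, v4=False; an empty clause results — contradiction.
v1 = False:
  propagation gives v6=False; an empty clause results — contradiction.
Every branch closes, so no satisfying assignment exists.

UNSATISFIABLE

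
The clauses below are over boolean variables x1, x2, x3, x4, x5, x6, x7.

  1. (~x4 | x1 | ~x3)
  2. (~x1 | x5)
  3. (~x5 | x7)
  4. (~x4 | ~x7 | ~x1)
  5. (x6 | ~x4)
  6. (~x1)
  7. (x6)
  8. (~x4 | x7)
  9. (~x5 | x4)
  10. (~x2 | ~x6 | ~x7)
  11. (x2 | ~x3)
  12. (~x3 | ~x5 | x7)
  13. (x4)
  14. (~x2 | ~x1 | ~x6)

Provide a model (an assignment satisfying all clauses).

x1=F, x2=F, x3=F, x4=T, x5=T, x6=T, x7=T

(~x1) is a unit clause, so x1 = False.
The clause (x6) is unit: x6 must be True.
The clause (x4) is unit: x4 must be True.
(~x3) is a unit clause, so x3 = False.
Unit propagation: (x7) forces x7 = True.
(~x2) is a unit clause, so x2 = False.
x5 is now unconstrained; take x5 = True.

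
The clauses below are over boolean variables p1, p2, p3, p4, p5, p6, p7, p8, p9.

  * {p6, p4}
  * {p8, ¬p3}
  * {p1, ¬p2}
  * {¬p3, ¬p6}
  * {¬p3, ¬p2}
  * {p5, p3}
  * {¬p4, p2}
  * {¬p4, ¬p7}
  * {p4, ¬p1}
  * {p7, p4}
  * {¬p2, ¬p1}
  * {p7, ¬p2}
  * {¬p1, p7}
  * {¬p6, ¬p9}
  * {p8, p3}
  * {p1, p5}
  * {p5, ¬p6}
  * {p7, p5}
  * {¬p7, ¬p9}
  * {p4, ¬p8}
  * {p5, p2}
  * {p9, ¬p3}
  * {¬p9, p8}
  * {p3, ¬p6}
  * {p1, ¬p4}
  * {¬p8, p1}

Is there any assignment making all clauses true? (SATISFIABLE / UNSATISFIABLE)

p1 = True:
  propagation gives p4=True, p2=True; an empty clause results — contradiction.
p1 = False:
  propagation gives p2=False, p4=False, p6=True, p3=False; an empty clause results — contradiction.
Every branch closes, so no satisfying assignment exists.

UNSATISFIABLE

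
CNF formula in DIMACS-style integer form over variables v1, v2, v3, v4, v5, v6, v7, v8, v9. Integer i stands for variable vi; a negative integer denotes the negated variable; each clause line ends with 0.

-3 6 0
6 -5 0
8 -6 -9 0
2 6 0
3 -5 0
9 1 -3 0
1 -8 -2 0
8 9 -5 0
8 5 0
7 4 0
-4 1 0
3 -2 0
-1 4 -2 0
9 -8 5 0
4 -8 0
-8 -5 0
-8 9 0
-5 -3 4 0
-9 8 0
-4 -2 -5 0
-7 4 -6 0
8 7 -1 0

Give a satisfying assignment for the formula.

v1 = 1  v2 = 0  v3 = 0  v4 = 1  v5 = 0  v6 = 1  v7 = 0  v8 = 1  v9 = 1

Set v1 = True and propagate.
Try v2 = False.
  then v6 is forced to True.
Set v3 = False and propagate.
  then v5 is forced to False.
  then v8 is forced to True.
  then v9 is forced to True.
  then v4 is forced to True.
v7 is now unconstrained; take v7 = False.
Check each clause:
  1. (v6 \/ ~v3) — ~v3 is true.
  2. (v6 \/ ~v5) — ~v5 is true.
  3. (~v6 \/ ~v9 \/ v8) — v8 is true.
  4. (v2 \/ v6) — v6 is true.
  5. (v3 \/ ~v5) — ~v5 is true.
  6. (v9 \/ ~v3 \/ v1) — v9 is true.
  7. (~v8 \/ v1 \/ ~v2) — v1 is true.
  8. (v8 \/ ~v5 \/ v9) — v8 is true.
  9. (v5 \/ v8) — v8 is true.
  10. (v7 \/ v4) — v4 is true.
  11. (v1 \/ ~v4) — v1 is true.
  12. (v3 \/ ~v2) — ~v2 is true.
  13. (~v2 \/ ~v1 \/ v4) — v4 is true.
  14. (v9 \/ ~v8 \/ v5) — v9 is true.
  15. (v4 \/ ~v8) — v4 is true.
  16. (~v5 \/ ~v8) — ~v5 is true.
  17. (v9 \/ ~v8) — v9 is true.
  18. (~v5 \/ ~v3 \/ v4) — ~v5 is true.
  19. (v8 \/ ~v9) — v8 is true.
  20. (~v4 \/ ~v2 \/ ~v5) — ~v5 is true.
  21. (v4 \/ ~v6 \/ ~v7) — ~v7 is true.
  22. (v7 \/ ~v1 \/ v8) — v8 is true.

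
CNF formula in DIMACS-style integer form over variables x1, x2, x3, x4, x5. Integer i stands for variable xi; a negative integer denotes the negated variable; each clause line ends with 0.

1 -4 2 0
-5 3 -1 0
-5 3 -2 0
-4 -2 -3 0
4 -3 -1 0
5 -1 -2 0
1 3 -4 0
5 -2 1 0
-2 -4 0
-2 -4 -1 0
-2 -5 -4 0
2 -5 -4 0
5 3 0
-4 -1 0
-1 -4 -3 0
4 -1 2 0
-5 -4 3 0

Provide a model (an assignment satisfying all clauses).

Set x1 = False and propagate.
Branch on x2: take x2 = False.
  then x4 is forced to False.
The remaining clauses are satisfied by x3 = True, x5 = False.
Every clause has at least one true literal under this assignment.

x1=F, x2=F, x3=T, x4=F, x5=F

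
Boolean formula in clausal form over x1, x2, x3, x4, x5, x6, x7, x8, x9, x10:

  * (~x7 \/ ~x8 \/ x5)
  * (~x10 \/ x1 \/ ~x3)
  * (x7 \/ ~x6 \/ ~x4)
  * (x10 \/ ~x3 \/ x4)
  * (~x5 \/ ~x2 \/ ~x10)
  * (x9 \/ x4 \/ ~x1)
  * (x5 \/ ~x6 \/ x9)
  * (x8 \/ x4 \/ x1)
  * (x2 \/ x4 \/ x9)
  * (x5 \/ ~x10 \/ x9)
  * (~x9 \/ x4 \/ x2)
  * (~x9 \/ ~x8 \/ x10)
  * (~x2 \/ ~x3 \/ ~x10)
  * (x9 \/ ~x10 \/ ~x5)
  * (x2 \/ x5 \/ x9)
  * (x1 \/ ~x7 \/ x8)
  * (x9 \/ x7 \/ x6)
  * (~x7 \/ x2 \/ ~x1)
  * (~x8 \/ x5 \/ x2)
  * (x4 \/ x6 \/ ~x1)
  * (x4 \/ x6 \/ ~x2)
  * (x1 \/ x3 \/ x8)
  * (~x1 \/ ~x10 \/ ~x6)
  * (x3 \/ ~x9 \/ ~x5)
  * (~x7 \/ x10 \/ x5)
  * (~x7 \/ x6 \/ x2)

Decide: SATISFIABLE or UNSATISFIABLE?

SATISFIABLE

Try x1 = True.
For the remaining variables, x2 = True, x3 = False, x4 = False, x5 = False, x6 = True, x7 = False, x8 = False, x9 = True, x10 = False works.
Every clause has at least one true literal under this assignment.
So x1 = True  x2 = True  x3 = False  x4 = False  x5 = False  x6 = True  x7 = False  x8 = False  x9 = True  x10 = False is a satisfying assignment.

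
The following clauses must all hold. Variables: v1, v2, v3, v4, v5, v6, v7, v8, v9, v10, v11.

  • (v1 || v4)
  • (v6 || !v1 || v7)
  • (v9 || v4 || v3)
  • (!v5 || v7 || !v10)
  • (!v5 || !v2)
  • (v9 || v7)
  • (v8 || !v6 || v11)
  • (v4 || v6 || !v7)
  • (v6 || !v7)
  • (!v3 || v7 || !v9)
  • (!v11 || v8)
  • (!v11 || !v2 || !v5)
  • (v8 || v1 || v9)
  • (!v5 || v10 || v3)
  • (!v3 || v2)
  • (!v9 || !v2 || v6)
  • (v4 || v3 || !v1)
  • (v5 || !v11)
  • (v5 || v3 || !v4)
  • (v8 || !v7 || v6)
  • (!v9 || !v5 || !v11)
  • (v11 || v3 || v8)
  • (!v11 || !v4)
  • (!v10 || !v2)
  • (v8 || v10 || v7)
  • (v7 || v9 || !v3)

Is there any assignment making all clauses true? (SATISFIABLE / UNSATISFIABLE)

SATISFIABLE

v8 occurs only positively in the remaining clauses — set v8 = True.
Try v1 = True.
Branch on v2: take v2 = False.
  then v3 is forced to False.
  then v4 is forced to True.
  then v5 is forced to True.
  then v10 is forced to True.
  then v7 is forced to True.
  then v6 is forced to True.
  then v11 is forced to False.
v9 is now unconstrained; take v9 = True.
So v1 = 1, v2 = 0, v3 = 0, v4 = 1, v5 = 1, v6 = 1, v7 = 1, v8 = 1, v9 = 1, v10 = 1, v11 = 0 is a satisfying assignment.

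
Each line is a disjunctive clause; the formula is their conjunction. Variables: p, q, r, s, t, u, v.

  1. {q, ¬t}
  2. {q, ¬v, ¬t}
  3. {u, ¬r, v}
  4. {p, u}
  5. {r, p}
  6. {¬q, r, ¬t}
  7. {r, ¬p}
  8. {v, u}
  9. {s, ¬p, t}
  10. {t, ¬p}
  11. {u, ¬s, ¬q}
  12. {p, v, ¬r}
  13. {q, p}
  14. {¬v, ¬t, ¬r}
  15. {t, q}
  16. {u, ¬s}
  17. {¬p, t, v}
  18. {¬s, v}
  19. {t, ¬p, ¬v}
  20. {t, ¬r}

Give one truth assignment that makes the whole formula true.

p=1, q=1, r=1, s=0, t=1, u=1, v=0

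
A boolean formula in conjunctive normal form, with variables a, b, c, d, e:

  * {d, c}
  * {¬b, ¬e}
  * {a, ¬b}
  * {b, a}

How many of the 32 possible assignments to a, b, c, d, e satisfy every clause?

Split on b, then a.
  b=1, a=1: remaining (c,d,e) ∈ {(0,1,0); (1,0,0); (1,1,0)} — 3.
  b=1, a=0: a clause becomes empty — 0.
  b=0, a=1: e free; 3 ways for (c,d) × 2^1 = 6.
  b=0, a=0: a clause becomes empty — 0.
Total: 3 + 0 + 6 + 0 = 9.

9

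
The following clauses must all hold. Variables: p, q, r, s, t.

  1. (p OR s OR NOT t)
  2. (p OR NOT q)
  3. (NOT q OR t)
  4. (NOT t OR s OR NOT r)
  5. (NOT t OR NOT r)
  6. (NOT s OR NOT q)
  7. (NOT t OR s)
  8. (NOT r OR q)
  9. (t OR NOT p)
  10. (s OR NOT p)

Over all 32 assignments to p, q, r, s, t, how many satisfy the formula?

4

The models are:
  p=0 q=0 r=0 s=0 t=0
  p=0 q=0 r=0 s=1 t=0
  p=0 q=0 r=0 s=1 t=1
  p=1 q=0 r=0 s=1 t=1
That's 4 in total.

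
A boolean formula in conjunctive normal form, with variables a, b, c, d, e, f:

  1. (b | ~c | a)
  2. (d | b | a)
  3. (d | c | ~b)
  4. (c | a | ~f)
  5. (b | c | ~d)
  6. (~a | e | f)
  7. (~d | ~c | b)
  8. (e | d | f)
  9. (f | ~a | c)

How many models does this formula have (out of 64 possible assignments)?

22

Case analysis on c and a:
  c=T, a=T: 9 of the 16 assignments to (b,d,e,f) work.
  c=T, a=F: 7 of the 16 assignments to (b,d,e,f) work.
  c=F, a=T: remaining (b,d,e,f) ∈ {(F,F,F,T); (F,F,T,T); (T,T,F,T); (T,T,T,T)} — 4.
  c=F, a=F: remaining (b,d,e,f) ∈ {(T,T,F,F); (T,T,T,F)} — 2.
Total: 9 + 7 + 4 + 2 = 22.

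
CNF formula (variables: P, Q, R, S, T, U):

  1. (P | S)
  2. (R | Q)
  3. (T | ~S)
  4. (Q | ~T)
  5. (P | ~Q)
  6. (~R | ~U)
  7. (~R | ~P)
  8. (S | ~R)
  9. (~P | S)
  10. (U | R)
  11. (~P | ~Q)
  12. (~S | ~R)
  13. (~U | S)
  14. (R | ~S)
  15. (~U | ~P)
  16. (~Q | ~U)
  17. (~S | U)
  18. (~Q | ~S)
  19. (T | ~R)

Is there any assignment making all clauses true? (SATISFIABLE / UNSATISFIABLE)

UNSATISFIABLE

S = True:
  propagation gives T=True, Q=True; an empty clause results — contradiction.
S = False:
  propagation gives P=True; an empty clause results — contradiction.
Every branch closes, so no satisfying assignment exists.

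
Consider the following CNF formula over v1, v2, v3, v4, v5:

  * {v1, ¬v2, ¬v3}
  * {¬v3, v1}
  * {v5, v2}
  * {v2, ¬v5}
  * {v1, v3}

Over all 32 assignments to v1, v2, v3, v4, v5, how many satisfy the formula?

8

Split on v1, then v2.
  v1=1, v2=1: v3, v4, v5 free → 2^3 = 8.
  v1=1, v2=0: a clause becomes empty — 0.
  v1=0, v2=1: a clause becomes empty — 0.
  v1=0, v2=0: a clause becomes empty — 0.
Total: 8 + 0 + 0 + 0 = 8.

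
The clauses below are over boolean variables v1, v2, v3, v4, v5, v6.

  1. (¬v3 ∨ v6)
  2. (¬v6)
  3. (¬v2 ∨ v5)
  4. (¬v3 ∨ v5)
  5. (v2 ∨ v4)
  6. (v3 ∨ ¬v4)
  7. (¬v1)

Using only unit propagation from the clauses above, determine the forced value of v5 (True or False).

Unit clause (¬v6) sets v6 = False.
(¬v3 ∨ v6) with v6 = False leaves only ¬v3, so v3 = False.
In (v3 ∨ ¬v4), v3 is now false; ¬v4 must hold, so v4 = False.
(v2 ∨ v4): since v4 = False, the clause reduces to (v2). v2 = True.
From (v5 ∨ ¬v2) and v2 = True: v5 = True.

True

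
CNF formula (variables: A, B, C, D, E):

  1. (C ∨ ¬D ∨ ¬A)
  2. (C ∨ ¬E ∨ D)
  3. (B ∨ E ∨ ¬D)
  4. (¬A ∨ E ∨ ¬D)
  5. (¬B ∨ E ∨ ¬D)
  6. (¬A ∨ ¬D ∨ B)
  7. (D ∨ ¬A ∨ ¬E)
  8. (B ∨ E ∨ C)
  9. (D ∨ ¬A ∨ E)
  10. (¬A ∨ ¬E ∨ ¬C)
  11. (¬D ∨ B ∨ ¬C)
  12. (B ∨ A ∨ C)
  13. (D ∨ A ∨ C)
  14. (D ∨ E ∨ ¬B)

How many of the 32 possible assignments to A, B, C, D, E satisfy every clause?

5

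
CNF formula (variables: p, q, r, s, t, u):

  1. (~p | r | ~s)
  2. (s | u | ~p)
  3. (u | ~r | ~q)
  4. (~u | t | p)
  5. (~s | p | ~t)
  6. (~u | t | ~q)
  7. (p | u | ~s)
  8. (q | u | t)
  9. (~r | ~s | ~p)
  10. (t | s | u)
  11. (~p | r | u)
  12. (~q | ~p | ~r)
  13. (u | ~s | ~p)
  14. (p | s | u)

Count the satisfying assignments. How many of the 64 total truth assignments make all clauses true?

Split on p, then u.
  p=1, u=1: 5 of the 16 assignments to (q,r,s,t) work.
  p=1, u=0: a clause becomes empty — 0.
  p=0, u=1: remaining (q,r,s,t) ∈ {(0,0,0,1); (0,1,0,1); (1,0,0,1); (1,1,0,1)} — 4.
  p=0, u=0: a clause becomes empty — 0.
Total: 5 + 0 + 4 + 0 = 9.

9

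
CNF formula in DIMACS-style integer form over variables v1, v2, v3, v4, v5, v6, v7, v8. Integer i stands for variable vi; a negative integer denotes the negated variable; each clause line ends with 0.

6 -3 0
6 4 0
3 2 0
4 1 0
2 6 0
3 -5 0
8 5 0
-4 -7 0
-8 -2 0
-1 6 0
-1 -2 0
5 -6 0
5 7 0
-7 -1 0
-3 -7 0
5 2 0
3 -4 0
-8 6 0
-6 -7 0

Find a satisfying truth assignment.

v1=0, v2=0, v3=1, v4=1, v5=1, v6=1, v7=0, v8=0

Check each clause:
  1. (¬v3 ∨ v6) — v6 is true.
  2. (v4 ∨ v6) — v4 is true.
  3. (v3 ∨ v2) — v3 is true.
  4. (v1 ∨ v4) — v4 is true.
  5. (v2 ∨ v6) — v6 is true.
  6. (v3 ∨ ¬v5) — v3 is true.
  7. (v5 ∨ v8) — v5 is true.
  8. (¬v4 ∨ ¬v7) — ¬v7 is true.
  9. (¬v8 ∨ ¬v2) — ¬v8 is true.
  10. (¬v1 ∨ v6) — v6 is true.
  11. (¬v1 ∨ ¬v2) — ¬v1 is true.
  12. (v5 ∨ ¬v6) — v5 is true.
  13. (v7 ∨ v5) — v5 is true.
  14. (¬v1 ∨ ¬v7) — ¬v7 is true.
  15. (¬v3 ∨ ¬v7) — ¬v7 is true.
  16. (v5 ∨ v2) — v5 is true.
  17. (v3 ∨ ¬v4) — v3 is true.
  18. (v6 ∨ ¬v8) — ¬v8 is true.
  19. (¬v6 ∨ ¬v7) — ¬v7 is true.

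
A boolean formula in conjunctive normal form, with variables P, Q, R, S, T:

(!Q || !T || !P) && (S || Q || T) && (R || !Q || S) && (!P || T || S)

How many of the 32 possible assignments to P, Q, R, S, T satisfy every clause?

Split on Q, then S.
  Q=1, S=1: R free; 3 ways for (P,T) × 2^1 = 6.
  Q=1, S=0: remaining (P,R,T) ∈ {(0,1,0); (0,1,1)} — 2.
  Q=0, S=1: P, R, T free → 2^3 = 8.
  Q=0, S=0: remaining (P,R,T) ∈ {(0,0,1); (0,1,1); (1,0,1); (1,1,1)} — 4.
Total: 6 + 2 + 8 + 4 = 20.

20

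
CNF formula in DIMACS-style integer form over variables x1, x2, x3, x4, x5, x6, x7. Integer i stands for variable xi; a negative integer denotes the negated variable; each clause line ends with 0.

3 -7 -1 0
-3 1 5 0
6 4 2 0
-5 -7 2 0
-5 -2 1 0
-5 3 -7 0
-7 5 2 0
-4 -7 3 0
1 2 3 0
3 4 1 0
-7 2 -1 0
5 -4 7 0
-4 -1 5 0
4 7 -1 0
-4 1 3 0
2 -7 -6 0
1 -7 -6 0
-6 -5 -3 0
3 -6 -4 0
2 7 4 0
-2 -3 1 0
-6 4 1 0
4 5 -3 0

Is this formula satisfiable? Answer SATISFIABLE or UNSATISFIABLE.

Try x1 = False.
The remaining clauses are satisfied by x2 = False, x3 = True, x4 = True, x5 = True, x6 = False, x7 = False.
Every clause has at least one true literal under this assignment.
So x1 = F, x2 = F, x3 = T, x4 = T, x5 = T, x6 = F, x7 = F is a satisfying assignment.

SATISFIABLE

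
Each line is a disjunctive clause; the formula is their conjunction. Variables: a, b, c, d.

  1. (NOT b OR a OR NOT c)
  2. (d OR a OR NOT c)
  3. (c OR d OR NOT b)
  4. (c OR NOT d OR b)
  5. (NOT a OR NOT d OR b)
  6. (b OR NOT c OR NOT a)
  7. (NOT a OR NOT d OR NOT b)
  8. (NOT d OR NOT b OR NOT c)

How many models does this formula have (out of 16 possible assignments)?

The models are:
  a=F b=F c=F d=F
  a=F b=F c=T d=T
  a=F b=T c=F d=T
  a=T b=F c=F d=F
  a=T b=T c=T d=F
Count: 5.

5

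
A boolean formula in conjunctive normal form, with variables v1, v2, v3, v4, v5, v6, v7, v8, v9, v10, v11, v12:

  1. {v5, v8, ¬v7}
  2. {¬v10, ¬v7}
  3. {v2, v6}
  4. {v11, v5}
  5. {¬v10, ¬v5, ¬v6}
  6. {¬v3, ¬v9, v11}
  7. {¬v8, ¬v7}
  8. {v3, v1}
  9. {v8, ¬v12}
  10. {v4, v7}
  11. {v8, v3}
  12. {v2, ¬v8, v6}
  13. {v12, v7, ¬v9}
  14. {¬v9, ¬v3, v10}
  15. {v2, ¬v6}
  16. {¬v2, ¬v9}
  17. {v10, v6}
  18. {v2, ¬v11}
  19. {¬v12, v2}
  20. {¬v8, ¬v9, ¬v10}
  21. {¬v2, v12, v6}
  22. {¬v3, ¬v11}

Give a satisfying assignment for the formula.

v1 = T, v2 = T, v3 = F, v4 = T, v5 = T, v6 = F, v7 = F, v8 = T, v9 = F, v10 = T, v11 = T, v12 = T

v1 occurs only positively in the remaining clauses — set v1 = True.
v4 occurs only positively in the remaining clauses — set v4 = True.
Try v2 = True.
  then v9 is forced to False.
For the remaining variables, v3 = False, v5 = True, v6 = False, v7 = False, v8 = True, v10 = True, v11 = True, v12 = True works.
Every clause has at least one true literal under this assignment.
Check each clause:
  1. {v8, v5, ¬v7} — v8 is true.
  2. {¬v7, ¬v10} — ¬v7 is true.
  3. {v2, v6} — v2 is true.
  4. {v5, v11} — v11 is true.
  5. {¬v5, ¬v10, ¬v6} — ¬v6 is true.
  6. {v11, ¬v9, ¬v3} — v11 is true.
  7. {¬v8, ¬v7} — ¬v7 is true.
  8. {v1, v3} — v1 is true.
  9. {v8, ¬v12} — v8 is true.
  10. {v4, v7} — v4 is true.
  11. {v8, v3} — v8 is true.
  12. {v2, ¬v8, v6} — v2 is true.
  13. {¬v9, v12, v7} — v12 is true.
  14. {¬v9, v10, ¬v3} — v10 is true.
  15. {v2, ¬v6} — ¬v6 is true.
  16. {¬v2, ¬v9} — ¬v9 is true.
  17. {v10, v6} — v10 is true.
  18. {¬v11, v2} — v2 is true.
  19. {¬v12, v2} — v2 is true.
  20. {¬v9, ¬v10, ¬v8} — ¬v9 is true.
  21. {v6, v12, ¬v2} — v12 is true.
  22. {¬v3, ¬v11} — ¬v3 is true.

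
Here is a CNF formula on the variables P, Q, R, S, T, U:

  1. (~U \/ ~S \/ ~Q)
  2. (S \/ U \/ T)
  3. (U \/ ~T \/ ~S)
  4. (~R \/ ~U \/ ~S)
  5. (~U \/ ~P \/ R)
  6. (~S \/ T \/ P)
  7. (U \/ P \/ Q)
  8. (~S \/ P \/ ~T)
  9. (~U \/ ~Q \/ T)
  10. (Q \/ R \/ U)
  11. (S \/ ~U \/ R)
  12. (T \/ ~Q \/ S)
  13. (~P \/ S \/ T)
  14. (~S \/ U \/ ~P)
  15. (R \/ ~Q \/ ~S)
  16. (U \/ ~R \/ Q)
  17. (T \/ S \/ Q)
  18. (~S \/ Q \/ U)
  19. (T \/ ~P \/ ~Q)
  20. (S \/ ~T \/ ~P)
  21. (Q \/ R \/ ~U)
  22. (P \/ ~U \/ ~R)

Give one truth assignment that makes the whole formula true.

P = F, Q = T, R = F, S = F, T = T, U = F

Set P = False and propagate.
Branch on Q: take Q = True.
For the remaining variables, R = False, S = False, T = True, U = False works.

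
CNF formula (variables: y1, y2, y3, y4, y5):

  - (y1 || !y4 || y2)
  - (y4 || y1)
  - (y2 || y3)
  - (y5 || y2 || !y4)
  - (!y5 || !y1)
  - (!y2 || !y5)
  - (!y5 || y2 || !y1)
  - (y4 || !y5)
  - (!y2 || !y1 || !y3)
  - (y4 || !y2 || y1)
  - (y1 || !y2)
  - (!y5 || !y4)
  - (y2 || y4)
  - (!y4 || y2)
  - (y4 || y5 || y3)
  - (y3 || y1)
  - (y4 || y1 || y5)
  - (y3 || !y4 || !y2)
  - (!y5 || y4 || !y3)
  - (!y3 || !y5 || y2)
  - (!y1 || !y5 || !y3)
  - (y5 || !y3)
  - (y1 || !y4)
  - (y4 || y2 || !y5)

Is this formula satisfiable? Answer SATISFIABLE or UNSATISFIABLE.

UNSATISFIABLE

y4 = True:
  propagation gives y5=False, y2=True, y1=True, y3=False; an empty clause results — contradiction.
y4 = False:
  propagation gives y1=True, y5=False, y2=True, y3=False; an empty clause results — contradiction.
Every branch closes, so no satisfying assignment exists.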